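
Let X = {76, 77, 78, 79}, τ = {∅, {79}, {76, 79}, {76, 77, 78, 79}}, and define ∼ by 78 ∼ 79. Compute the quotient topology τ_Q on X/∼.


X/∼ = {[76], [77], [78=79]}; |τ_Q| = 2.

Equivalence classes: [76], [77], [78=79].
Quotient map π: X → X/∼ sends 76 ↦ [76], 77 ↦ [77], 78 ↦ [78=79], 79 ↦ [78=79].
For each subset V ⊆ X/∼, compute π^{-1}(V) ⊆ X and check whether π^{-1}(V) ∈ τ. V is open in τ_Q iff π^{-1}(V) ∈ τ.
  V = {}: π^{-1}(V) = ∅ ∈ τ ✓.
  V = {[76]}: π^{-1}(V) = {76} ∉ τ ✗.
  V = {[77]}: π^{-1}(V) = {77} ∉ τ ✗.
  V = {[76], [77]}: π^{-1}(V) = {76, 77} ∉ τ ✗.
  V = {[78=79]}: π^{-1}(V) = {78, 79} ∉ τ ✗.
  V = {[76], [78=79]}: π^{-1}(V) = {76, 78, 79} ∉ τ ✗.
  V = {[77], [78=79]}: π^{-1}(V) = {77, 78, 79} ∉ τ ✗.
  V = {[76], [77], [78=79]}: π^{-1}(V) = {76, 77, 78, 79} ∈ τ ✓.
Open sets in the quotient: τ_Q = {{}, {[76], [77], [78=79]}} (2 elements).


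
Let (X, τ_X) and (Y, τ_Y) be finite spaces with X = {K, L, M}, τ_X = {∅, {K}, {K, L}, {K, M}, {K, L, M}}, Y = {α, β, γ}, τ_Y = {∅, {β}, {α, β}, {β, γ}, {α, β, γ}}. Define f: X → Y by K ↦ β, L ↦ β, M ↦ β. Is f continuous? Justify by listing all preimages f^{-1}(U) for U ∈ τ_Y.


f IS continuous.

Compute f^{-1}(U) for each U ∈ τ_Y:
  U = ∅: f^{-1}(U) = ∅ ∈ τ_X ✓.
  U = {β}: f^{-1}(U) = {K, L, M} ∈ τ_X ✓.
  U = {α, β}: f^{-1}(U) = {K, L, M} ∈ τ_X ✓.
  U = {β, γ}: f^{-1}(U) = {K, L, M} ∈ τ_X ✓.
  U = {α, β, γ}: f^{-1}(U) = {K, L, M} ∈ τ_X ✓.
Every preimage lies in τ_X, so f IS continuous.


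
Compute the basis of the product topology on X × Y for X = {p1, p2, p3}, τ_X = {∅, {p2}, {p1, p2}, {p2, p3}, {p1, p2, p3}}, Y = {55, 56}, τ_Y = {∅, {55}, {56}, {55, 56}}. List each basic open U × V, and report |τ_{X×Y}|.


Basis B = {∅ × ∅, {p2} × {55}, {p2} × {56}, {p1, p2} × {55}, {p1, p2} × {56}, {p2} × {55, 56}, {p2, p3} × {55}, {p2, p3} × {56}, {p1, p2, p3} × {55}, {p1, p2, p3} × {56}, {p1, p2} × {55, 56}, {p2, p3} × {55, 56}, {p1, p2, p3} × {55, 56}}; |τ_{X×Y}| = 25.

Enumerate products U × V with U ∈ τ_X, V ∈ τ_Y (deduplicated):
  ∅ × ∅ = {} (∅)
  {p2} × {55} = {(p2,55)}
  {p2} × {56} = {(p2,56)}
  {p1, p2} × {55} = {(p1,55), (p2,55)}
  {p1, p2} × {56} = {(p1,56), (p2,56)}
  {p2} × {55, 56} = {(p2,55), (p2,56)}
  {p2, p3} × {55} = {(p2,55), (p3,55)}
  {p2, p3} × {56} = {(p2,56), (p3,56)}
  {p1, p2, p3} × {55} = {(p1,55), (p2,55), (p3,55)}
  {p1, p2, p3} × {56} = {(p1,56), (p2,56), (p3,56)}
  {p1, p2} × {55, 56} = {(p1,55), (p1,56), (p2,55), (p2,56)}
  {p2, p3} × {55, 56} = {(p2,55), (p2,56), (p3,55), (p3,56)}
  {p1, p2, p3} × {55, 56} = {(p1,55), (p1,56), (p2,55), (p2,56), (p3,55), (p3,56)}
These 13 distinct sets form the basis B.
Close under arbitrary unions to get τ_{X×Y}; counting gives |τ_{X×Y}| = 25.


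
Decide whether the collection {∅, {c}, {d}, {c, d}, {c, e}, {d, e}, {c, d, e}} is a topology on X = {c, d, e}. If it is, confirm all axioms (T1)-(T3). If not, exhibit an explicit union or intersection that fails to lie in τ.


τ is NOT a topology on X.

Axiom (T1): ∅ ∈ τ? Yes; X ∈ τ? Yes.
Axiom (T2/T3): check pairwise unions and intersections of members of τ.
Counterexample for (T3): {c, e} ∩ {d, e} = {e} ∉ τ. Therefore τ is NOT a topology.


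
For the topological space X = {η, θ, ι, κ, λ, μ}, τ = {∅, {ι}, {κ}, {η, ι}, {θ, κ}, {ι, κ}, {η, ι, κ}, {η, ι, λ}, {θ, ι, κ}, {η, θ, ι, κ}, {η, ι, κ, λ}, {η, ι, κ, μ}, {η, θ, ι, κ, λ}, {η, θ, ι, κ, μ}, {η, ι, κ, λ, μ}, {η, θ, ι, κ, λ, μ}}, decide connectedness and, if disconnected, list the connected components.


(X, τ) is connected.

Find clopen sets (U ∈ τ with X ∖ U ∈ τ):
  U = ∅, X ∖ U = {η, θ, ι, κ, λ, μ} — both open, so U is clopen.
  U = {η, θ, ι, κ, λ, μ}, X ∖ U = ∅ — both open, so U is clopen.
Only trivial clopens (∅ and X) exist, so (X, τ) is connected.
Compute connected components by grouping points that agree on all clopens:
  component: {η, θ, ι, κ, λ, μ}


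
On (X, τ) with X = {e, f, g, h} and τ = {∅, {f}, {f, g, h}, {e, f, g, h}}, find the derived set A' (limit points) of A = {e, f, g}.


A' = {e, g, h}

For each x ∈ X, list the open sets U ∈ τ with x ∈ U, then check whether U ∩ (A ∖ {x}) ≠ ∅ for every such U.
  x = e: opens ∋ x are {e, f, g, h}; each meets A ∖ {e}, so x IS a limit point.
  x = f: open {f} ∋ x has {f} ∩ (A ∖ {f}) = ∅, so x is NOT a limit point.
  x = g: opens ∋ x are {f, g, h}, {e, f, g, h}; each meets A ∖ {g}, so x IS a limit point.
  x = h: opens ∋ x are {f, g, h}, {e, f, g, h}; each meets A ∖ {h}, so x IS a limit point.
Collecting: A' = {e, g, h}.


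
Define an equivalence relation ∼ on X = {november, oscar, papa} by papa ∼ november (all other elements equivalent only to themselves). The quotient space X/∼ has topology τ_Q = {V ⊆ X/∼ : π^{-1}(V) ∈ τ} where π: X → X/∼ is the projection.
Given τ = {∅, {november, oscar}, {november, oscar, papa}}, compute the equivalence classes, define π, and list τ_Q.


X/∼ = {[november=papa], [oscar]}; |τ_Q| = 2.

Equivalence classes: [november=papa], [oscar].
Quotient map π: X → X/∼ sends november ↦ [november=papa], oscar ↦ [oscar], papa ↦ [november=papa].
For each subset V ⊆ X/∼, compute π^{-1}(V) ⊆ X and check whether π^{-1}(V) ∈ τ. V is open in τ_Q iff π^{-1}(V) ∈ τ.
  V = {}: π^{-1}(V) = ∅ ∈ τ ✓.
  V = {[november=papa]}: π^{-1}(V) = {november, papa} ∉ τ ✗.
  V = {[oscar]}: π^{-1}(V) = {oscar} ∉ τ ✗.
  V = {[november=papa], [oscar]}: π^{-1}(V) = {november, oscar, papa} ∈ τ ✓.
Open sets in the quotient: τ_Q = {{}, {[november=papa], [oscar]}} (2 elements).


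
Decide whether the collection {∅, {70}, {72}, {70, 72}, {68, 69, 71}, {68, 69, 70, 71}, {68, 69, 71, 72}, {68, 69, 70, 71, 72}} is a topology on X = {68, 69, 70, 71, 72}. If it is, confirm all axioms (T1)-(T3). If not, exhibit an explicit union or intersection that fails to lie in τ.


τ IS a topology on X.

Axiom (T1): ∅ ∈ τ? Yes; X ∈ τ? Yes.
Axiom (T2/T3): check pairwise unions and intersections of members of τ.
All pairwise intersections and unions checked — each lies in τ. Therefore τ satisfies (T1), (T2), (T3): it IS a topology on X.


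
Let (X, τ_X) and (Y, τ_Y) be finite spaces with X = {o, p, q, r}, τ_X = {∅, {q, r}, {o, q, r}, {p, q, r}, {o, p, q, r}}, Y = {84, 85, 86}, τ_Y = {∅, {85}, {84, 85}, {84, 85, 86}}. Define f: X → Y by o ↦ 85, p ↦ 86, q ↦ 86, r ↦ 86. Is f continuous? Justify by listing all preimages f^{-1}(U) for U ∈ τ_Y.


f is NOT continuous.

Compute f^{-1}(U) for each U ∈ τ_Y:
  U = ∅: f^{-1}(U) = ∅ ∈ τ_X ✓.
  U = {85}: f^{-1}(U) = {o} ∉ τ_X ✗.
  U = {84, 85}: f^{-1}(U) = {o} ∉ τ_X ✗.
  U = {84, 85, 86}: f^{-1}(U) = {o, p, q, r} ∈ τ_X ✓.
Found U = {85} with f^{-1}(U) = {o} not in τ_X. Therefore f is NOT continuous.


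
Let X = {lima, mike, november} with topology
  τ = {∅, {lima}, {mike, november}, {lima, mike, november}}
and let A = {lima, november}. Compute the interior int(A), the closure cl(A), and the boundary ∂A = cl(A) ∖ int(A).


int(A) = {lima}, cl(A) = {lima, mike, november}, ∂A = {mike, november}.

Closed sets in (X, τ) are complements of opens:
  closed(X, τ) = {∅, {lima}, {mike, november}, {lima, mike, november}}.
int(A) = ⋃ {U ∈ τ : U ⊆ A}. Opens contained in A: ∅, {lima}.
Taking the union of these: int(A) = {lima}.
cl(A) = ⋂ {C closed : A ⊆ C}. Closed sets containing A: {lima, mike, november}.
Intersecting these: cl(A) = {lima, mike, november}.
∂A = cl(A) ∖ int(A) = {lima, mike, november} ∖ {lima} = {mike, november}.


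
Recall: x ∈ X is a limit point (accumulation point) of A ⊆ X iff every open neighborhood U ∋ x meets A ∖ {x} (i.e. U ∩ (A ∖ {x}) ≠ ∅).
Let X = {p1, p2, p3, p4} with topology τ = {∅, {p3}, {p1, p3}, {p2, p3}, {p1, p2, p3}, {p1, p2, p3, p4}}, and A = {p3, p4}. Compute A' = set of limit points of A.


A' = {p1, p2, p4}

For each x ∈ X, list the open sets U ∈ τ with x ∈ U, then check whether U ∩ (A ∖ {x}) ≠ ∅ for every such U.
  x = p1: opens ∋ x are {p1, p3}, {p1, p2, p3}, {p1, p2, p3, p4}; each meets A ∖ {p1}, so x IS a limit point.
  x = p2: opens ∋ x are {p2, p3}, {p1, p2, p3}, {p1, p2, p3, p4}; each meets A ∖ {p2}, so x IS a limit point.
  x = p3: open {p3} ∋ x has {p3} ∩ (A ∖ {p3}) = ∅, so x is NOT a limit point.
  x = p4: opens ∋ x are {p1, p2, p3, p4}; each meets A ∖ {p4}, so x IS a limit point.
Collecting: A' = {p1, p2, p4}.


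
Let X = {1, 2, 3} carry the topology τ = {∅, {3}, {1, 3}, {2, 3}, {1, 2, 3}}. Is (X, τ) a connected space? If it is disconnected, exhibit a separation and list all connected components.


(X, τ) is connected.

Find clopen sets (U ∈ τ with X ∖ U ∈ τ):
  U = ∅, X ∖ U = {1, 2, 3} — both open, so U is clopen.
  U = {1, 2, 3}, X ∖ U = ∅ — both open, so U is clopen.
Only trivial clopens (∅ and X) exist, so (X, τ) is connected.
Compute connected components by grouping points that agree on all clopens:
  component: {1, 2, 3}


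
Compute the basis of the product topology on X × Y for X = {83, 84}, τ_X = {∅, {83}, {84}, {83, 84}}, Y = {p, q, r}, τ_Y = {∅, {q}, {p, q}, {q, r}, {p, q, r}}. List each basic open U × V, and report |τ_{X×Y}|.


Basis B = {∅ × ∅, {83} × {q}, {84} × {q}, {83} × {p, q}, {83} × {q, r}, {83, 84} × {q}, {84} × {p, q}, {84} × {q, r}, {83} × {p, q, r}, {84} × {p, q, r}, {83, 84} × {p, q}, {83, 84} × {q, r}, {83, 84} × {p, q, r}}; |τ_{X×Y}| = 25.

Enumerate products U × V with U ∈ τ_X, V ∈ τ_Y (deduplicated):
  ∅ × ∅ = {} (∅)
  {83} × {q} = {(83,q)}
  {84} × {q} = {(84,q)}
  {83} × {p, q} = {(83,p), (83,q)}
  {83} × {q, r} = {(83,q), (83,r)}
  {83, 84} × {q} = {(83,q), (84,q)}
  {84} × {p, q} = {(84,p), (84,q)}
  {84} × {q, r} = {(84,q), (84,r)}
  {83} × {p, q, r} = {(83,p), (83,q), (83,r)}
  {84} × {p, q, r} = {(84,p), (84,q), (84,r)}
  {83, 84} × {p, q} = {(83,p), (83,q), (84,p), (84,q)}
  {83, 84} × {q, r} = {(83,q), (83,r), (84,q), (84,r)}
  {83, 84} × {p, q, r} = {(83,p), (83,q), (83,r), (84,p), (84,q), (84,r)}
These 13 distinct sets form the basis B.
Close under arbitrary unions to get τ_{X×Y}; counting gives |τ_{X×Y}| = 25.


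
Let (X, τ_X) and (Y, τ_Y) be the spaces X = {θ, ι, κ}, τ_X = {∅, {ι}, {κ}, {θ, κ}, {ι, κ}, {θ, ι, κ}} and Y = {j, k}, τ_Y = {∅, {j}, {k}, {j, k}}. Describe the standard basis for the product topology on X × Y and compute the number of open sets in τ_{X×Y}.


Basis B = {∅ × ∅, {ι} × {j}, {ι} × {k}, {κ} × {j}, {κ} × {k}, {θ, κ} × {j}, {θ, κ} × {k}, {ι} × {j, k}, {ι, κ} × {j}, {ι, κ} × {k}, {κ} × {j, k}, {θ, ι, κ} × {j}, {θ, ι, κ} × {k}, {θ, κ} × {j, k}, {ι, κ} × {j, k}, {θ, ι, κ} × {j, k}}; |τ_{X×Y}| = 36.

Enumerate products U × V with U ∈ τ_X, V ∈ τ_Y (deduplicated):
  ∅ × ∅ = {} (∅)
  {ι} × {j} = {(ι,j)}
  {ι} × {k} = {(ι,k)}
  {κ} × {j} = {(κ,j)}
  {κ} × {k} = {(κ,k)}
  {θ, κ} × {j} = {(θ,j), (κ,j)}
  {θ, κ} × {k} = {(θ,k), (κ,k)}
  {ι} × {j, k} = {(ι,j), (ι,k)}
  {ι, κ} × {j} = {(ι,j), (κ,j)}
  {ι, κ} × {k} = {(ι,k), (κ,k)}
  {κ} × {j, k} = {(κ,j), (κ,k)}
  {θ, ι, κ} × {j} = {(θ,j), (ι,j), (κ,j)}
  {θ, ι, κ} × {k} = {(θ,k), (ι,k), (κ,k)}
  {θ, κ} × {j, k} = {(θ,j), (θ,k), (κ,j), (κ,k)}
  {ι, κ} × {j, k} = {(ι,j), (ι,k), (κ,j), (κ,k)}
  {θ, ι, κ} × {j, k} = {(θ,j), (θ,k), (ι,j), (ι,k), (κ,j), (κ,k)}
These 16 distinct sets form the basis B.
Close under arbitrary unions to get τ_{X×Y}; counting gives |τ_{X×Y}| = 36.


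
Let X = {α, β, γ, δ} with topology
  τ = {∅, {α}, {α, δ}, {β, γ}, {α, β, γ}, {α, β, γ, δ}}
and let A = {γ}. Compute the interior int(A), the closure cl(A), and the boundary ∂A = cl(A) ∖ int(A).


int(A) = ∅, cl(A) = {β, γ}, ∂A = {β, γ}.

Closed sets in (X, τ) are complements of opens:
  closed(X, τ) = {∅, {δ}, {α, δ}, {β, γ}, {β, γ, δ}, {α, β, γ, δ}}.
int(A) = ⋃ {U ∈ τ : U ⊆ A}. Opens contained in A: ∅.
Taking the union of these: int(A) = ∅.
cl(A) = ⋂ {C closed : A ⊆ C}. Closed sets containing A: {β, γ}, {β, γ, δ}, {α, β, γ, δ}.
Intersecting these: cl(A) = {β, γ}.
∂A = cl(A) ∖ int(A) = {β, γ} ∖ ∅ = {β, γ}.


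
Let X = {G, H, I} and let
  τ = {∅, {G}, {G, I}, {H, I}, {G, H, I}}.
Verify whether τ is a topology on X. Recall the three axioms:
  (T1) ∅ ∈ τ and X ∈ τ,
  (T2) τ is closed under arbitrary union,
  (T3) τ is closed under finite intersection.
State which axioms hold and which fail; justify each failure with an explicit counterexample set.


τ is NOT a topology on X.

Axiom (T1): ∅ ∈ τ? Yes; X ∈ τ? Yes.
Axiom (T2/T3): check pairwise unions and intersections of members of τ.
Counterexample for (T3): {G, I} ∩ {H, I} = {I} ∉ τ. Therefore τ is NOT a topology.


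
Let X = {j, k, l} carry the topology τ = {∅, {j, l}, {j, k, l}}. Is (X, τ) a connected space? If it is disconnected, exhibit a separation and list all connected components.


(X, τ) is connected.

Find clopen sets (U ∈ τ with X ∖ U ∈ τ):
  U = ∅, X ∖ U = {j, k, l} — both open, so U is clopen.
  U = {j, k, l}, X ∖ U = ∅ — both open, so U is clopen.
Only trivial clopens (∅ and X) exist, so (X, τ) is connected.
Compute connected components by grouping points that agree on all clopens:
  component: {j, k, l}


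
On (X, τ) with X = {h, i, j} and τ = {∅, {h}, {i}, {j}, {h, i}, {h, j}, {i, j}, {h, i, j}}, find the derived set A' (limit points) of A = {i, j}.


A' = ∅

For each x ∈ X, list the open sets U ∈ τ with x ∈ U, then check whether U ∩ (A ∖ {x}) ≠ ∅ for every such U.
  x = h: open {h} ∋ x has {h} ∩ (A ∖ {h}) = ∅, so x is NOT a limit point.
  x = i: open {i} ∋ x has {i} ∩ (A ∖ {i}) = ∅, so x is NOT a limit point.
  x = j: open {j} ∋ x has {j} ∩ (A ∖ {j}) = ∅, so x is NOT a limit point.
Collecting: A' = ∅.


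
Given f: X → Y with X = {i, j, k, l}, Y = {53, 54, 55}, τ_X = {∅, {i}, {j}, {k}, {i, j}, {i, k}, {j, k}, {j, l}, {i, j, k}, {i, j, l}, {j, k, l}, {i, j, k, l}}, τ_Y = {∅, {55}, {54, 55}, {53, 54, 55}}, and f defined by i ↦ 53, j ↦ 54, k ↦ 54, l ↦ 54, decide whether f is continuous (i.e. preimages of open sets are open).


f IS continuous.

Compute f^{-1}(U) for each U ∈ τ_Y:
  U = ∅: f^{-1}(U) = ∅ ∈ τ_X ✓.
  U = {55}: f^{-1}(U) = ∅ ∈ τ_X ✓.
  U = {54, 55}: f^{-1}(U) = {j, k, l} ∈ τ_X ✓.
  U = {53, 54, 55}: f^{-1}(U) = {i, j, k, l} ∈ τ_X ✓.
Every preimage lies in τ_X, so f IS continuous.


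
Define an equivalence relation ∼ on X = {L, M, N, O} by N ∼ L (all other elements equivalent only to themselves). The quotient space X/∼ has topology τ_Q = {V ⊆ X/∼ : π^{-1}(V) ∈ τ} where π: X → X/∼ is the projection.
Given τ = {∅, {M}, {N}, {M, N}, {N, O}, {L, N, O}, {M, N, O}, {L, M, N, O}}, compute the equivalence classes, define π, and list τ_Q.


X/∼ = {[L=N], [M], [O]}; |τ_Q| = 4.

Equivalence classes: [L=N], [M], [O].
Quotient map π: X → X/∼ sends L ↦ [L=N], M ↦ [M], N ↦ [L=N], O ↦ [O].
For each subset V ⊆ X/∼, compute π^{-1}(V) ⊆ X and check whether π^{-1}(V) ∈ τ. V is open in τ_Q iff π^{-1}(V) ∈ τ.
  V = {}: π^{-1}(V) = ∅ ∈ τ ✓.
  V = {[L=N]}: π^{-1}(V) = {L, N} ∉ τ ✗.
  V = {[M]}: π^{-1}(V) = {M} ∈ τ ✓.
  V = {[L=N], [M]}: π^{-1}(V) = {L, M, N} ∉ τ ✗.
  V = {[O]}: π^{-1}(V) = {O} ∉ τ ✗.
  V = {[L=N], [O]}: π^{-1}(V) = {L, N, O} ∈ τ ✓.
  V = {[M], [O]}: π^{-1}(V) = {M, O} ∉ τ ✗.
  V = {[L=N], [M], [O]}: π^{-1}(V) = {L, M, N, O} ∈ τ ✓.
Open sets in the quotient: τ_Q = {{}, {[M]}, {[L=N], [O]}, {[L=N], [M], [O]}} (4 elements).


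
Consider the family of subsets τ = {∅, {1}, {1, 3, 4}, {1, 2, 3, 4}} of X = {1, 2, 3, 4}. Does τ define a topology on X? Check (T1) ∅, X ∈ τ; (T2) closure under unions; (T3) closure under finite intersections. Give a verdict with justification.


τ IS a topology on X.

Axiom (T1): ∅ ∈ τ? Yes; X ∈ τ? Yes.
Axiom (T2/T3): check pairwise unions and intersections of members of τ.
All pairwise intersections and unions checked — each lies in τ. Therefore τ satisfies (T1), (T2), (T3): it IS a topology on X.


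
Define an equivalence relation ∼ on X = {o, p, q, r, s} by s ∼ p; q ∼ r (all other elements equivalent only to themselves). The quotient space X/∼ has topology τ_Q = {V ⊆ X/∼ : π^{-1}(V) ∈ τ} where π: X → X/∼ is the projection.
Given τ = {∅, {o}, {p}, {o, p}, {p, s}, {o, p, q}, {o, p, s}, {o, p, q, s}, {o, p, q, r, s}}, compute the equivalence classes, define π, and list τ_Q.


X/∼ = {[o], [p=s], [q=r]}; |τ_Q| = 5.

Equivalence classes: [o], [p=s], [q=r].
Quotient map π: X → X/∼ sends o ↦ [o], p ↦ [p=s], q ↦ [q=r], r ↦ [q=r], s ↦ [p=s].
For each subset V ⊆ X/∼, compute π^{-1}(V) ⊆ X and check whether π^{-1}(V) ∈ τ. V is open in τ_Q iff π^{-1}(V) ∈ τ.
  V = {}: π^{-1}(V) = ∅ ∈ τ ✓.
  V = {[o]}: π^{-1}(V) = {o} ∈ τ ✓.
  V = {[p=s]}: π^{-1}(V) = {p, s} ∈ τ ✓.
  V = {[o], [p=s]}: π^{-1}(V) = {o, p, s} ∈ τ ✓.
  V = {[q=r]}: π^{-1}(V) = {q, r} ∉ τ ✗.
  V = {[o], [q=r]}: π^{-1}(V) = {o, q, r} ∉ τ ✗.
  V = {[p=s], [q=r]}: π^{-1}(V) = {p, q, r, s} ∉ τ ✗.
  V = {[o], [p=s], [q=r]}: π^{-1}(V) = {o, p, q, r, s} ∈ τ ✓.
Open sets in the quotient: τ_Q = {{}, {[o]}, {[p=s]}, {[o], [p=s]}, {[o], [p=s], [q=r]}} (5 elements).


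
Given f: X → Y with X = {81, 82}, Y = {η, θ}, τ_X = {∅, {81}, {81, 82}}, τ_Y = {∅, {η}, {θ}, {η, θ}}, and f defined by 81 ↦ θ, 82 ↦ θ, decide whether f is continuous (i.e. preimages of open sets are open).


f IS continuous.

Compute f^{-1}(U) for each U ∈ τ_Y:
  U = ∅: f^{-1}(U) = ∅ ∈ τ_X ✓.
  U = {η}: f^{-1}(U) = ∅ ∈ τ_X ✓.
  U = {θ}: f^{-1}(U) = {81, 82} ∈ τ_X ✓.
  U = {η, θ}: f^{-1}(U) = {81, 82} ∈ τ_X ✓.
Every preimage lies in τ_X, so f IS continuous.


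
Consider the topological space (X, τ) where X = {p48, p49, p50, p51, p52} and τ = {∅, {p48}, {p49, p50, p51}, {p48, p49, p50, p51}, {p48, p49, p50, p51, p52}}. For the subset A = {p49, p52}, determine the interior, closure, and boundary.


int(A) = ∅, cl(A) = {p49, p50, p51, p52}, ∂A = {p49, p50, p51, p52}.

Closed sets in (X, τ) are complements of opens:
  closed(X, τ) = {∅, {p52}, {p48, p52}, {p49, p50, p51, p52}, {p48, p49, p50, p51, p52}}.
int(A) = ⋃ {U ∈ τ : U ⊆ A}. Opens contained in A: ∅.
Taking the union of these: int(A) = ∅.
cl(A) = ⋂ {C closed : A ⊆ C}. Closed sets containing A: {p49, p50, p51, p52}, {p48, p49, p50, p51, p52}.
Intersecting these: cl(A) = {p49, p50, p51, p52}.
∂A = cl(A) ∖ int(A) = {p49, p50, p51, p52} ∖ ∅ = {p49, p50, p51, p52}.


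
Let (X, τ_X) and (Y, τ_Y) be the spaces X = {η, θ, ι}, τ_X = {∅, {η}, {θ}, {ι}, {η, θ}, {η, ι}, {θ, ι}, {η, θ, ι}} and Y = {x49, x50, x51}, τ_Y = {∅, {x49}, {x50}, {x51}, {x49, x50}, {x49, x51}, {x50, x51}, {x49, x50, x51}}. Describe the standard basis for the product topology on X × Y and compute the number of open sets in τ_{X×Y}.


Basis B = {∅ × ∅, {η} × {x49}, {η} × {x50}, {η} × {x51}, {θ} × {x49}, {θ} × {x50}, {θ} × {x51}, {ι} × {x49}, {ι} × {x50}, {ι} × {x51}, {η} × {x49, x50}, {η} × {x49, x51}, {η, θ} × {x49}, {η, ι} × {x49}, {η} × {x50, x51}, {η, θ} × {x50}, {η, ι} × {x50}, {η, θ} × {x51}, {η, ι} × {x51}, {θ} × {x49, x50}, {θ} × {x49, x51}, {θ, ι} × {x49}, {θ} × {x50, x51}, {θ, ι} × {x50}, {θ, ι} × {x51}, {ι} × {x49, x50}, {ι} × {x49, x51}, {ι} × {x50, x51}, {η} × {x49, x50, x51}, {η, θ, ι} × {x49}, {η, θ, ι} × {x50}, {η, θ, ι} × {x51}, {θ} × {x49, x50, x51}, {ι} × {x49, x50, x51}, {η, θ} × {x49, x50}, {η, ι} × {x49, x50}, {η, θ} × {x49, x51}, {η, ι} × {x49, x51}, {η, θ} × {x50, x51}, {η, ι} × {x50, x51}, {θ, ι} × {x49, x50}, {θ, ι} × {x49, x51}, {θ, ι} × {x50, x51}, {η, θ} × {x49, x50, x51}, {η, ι} × {x49, x50, x51}, {η, θ, ι} × {x49, x50}, {η, θ, ι} × {x49, x51}, {η, θ, ι} × {x50, x51}, {θ, ι} × {x49, x50, x51}, {η, θ, ι} × {x49, x50, x51}}; |τ_{X×Y}| = 512.

Enumerate products U × V with U ∈ τ_X, V ∈ τ_Y (deduplicated):
  ∅ × ∅ = {} (∅)
  {η} × {x49} = {(η,x49)}
  {η} × {x50} = {(η,x50)}
  {η} × {x51} = {(η,x51)}
  {θ} × {x49} = {(θ,x49)}
  {θ} × {x50} = {(θ,x50)}
  {θ} × {x51} = {(θ,x51)}
  {ι} × {x49} = {(ι,x49)}
  {ι} × {x50} = {(ι,x50)}
  {ι} × {x51} = {(ι,x51)}
  {η} × {x49, x50} = {(η,x49), (η,x50)}
  {η} × {x49, x51} = {(η,x49), (η,x51)}
  {η, θ} × {x49} = {(η,x49), (θ,x49)}
  {η, ι} × {x49} = {(η,x49), (ι,x49)}
  {η} × {x50, x51} = {(η,x50), (η,x51)}
  {η, θ} × {x50} = {(η,x50), (θ,x50)}
  {η, ι} × {x50} = {(η,x50), (ι,x50)}
  {η, θ} × {x51} = {(η,x51), (θ,x51)}
  {η, ι} × {x51} = {(η,x51), (ι,x51)}
  {θ} × {x49, x50} = {(θ,x49), (θ,x50)}
  {θ} × {x49, x51} = {(θ,x49), (θ,x51)}
  {θ, ι} × {x49} = {(θ,x49), (ι,x49)}
  {θ} × {x50, x51} = {(θ,x50), (θ,x51)}
  {θ, ι} × {x50} = {(θ,x50), (ι,x50)}
  {θ, ι} × {x51} = {(θ,x51), (ι,x51)}
  {ι} × {x49, x50} = {(ι,x49), (ι,x50)}
  {ι} × {x49, x51} = {(ι,x49), (ι,x51)}
  {ι} × {x50, x51} = {(ι,x50), (ι,x51)}
  {η} × {x49, x50, x51} = {(η,x49), (η,x50), (η,x51)}
  {η, θ, ι} × {x49} = {(η,x49), (θ,x49), (ι,x49)}
  {η, θ, ι} × {x50} = {(η,x50), (θ,x50), (ι,x50)}
  {η, θ, ι} × {x51} = {(η,x51), (θ,x51), (ι,x51)}
  {θ} × {x49, x50, x51} = {(θ,x49), (θ,x50), (θ,x51)}
  {ι} × {x49, x50, x51} = {(ι,x49), (ι,x50), (ι,x51)}
  {η, θ} × {x49, x50} = {(η,x49), (η,x50), (θ,x49), (θ,x50)}
  {η, ι} × {x49, x50} = {(η,x49), (η,x50), (ι,x49), (ι,x50)}
  {η, θ} × {x49, x51} = {(η,x49), (η,x51), (θ,x49), (θ,x51)}
  {η, ι} × {x49, x51} = {(η,x49), (η,x51), (ι,x49), (ι,x51)}
  {η, θ} × {x50, x51} = {(η,x50), (η,x51), (θ,x50), (θ,x51)}
  {η, ι} × {x50, x51} = {(η,x50), (η,x51), (ι,x50), (ι,x51)}
  {θ, ι} × {x49, x50} = {(θ,x49), (θ,x50), (ι,x49), (ι,x50)}
  {θ, ι} × {x49, x51} = {(θ,x49), (θ,x51), (ι,x49), (ι,x51)}
  {θ, ι} × {x50, x51} = {(θ,x50), (θ,x51), (ι,x50), (ι,x51)}
  {η, θ} × {x49, x50, x51} = {(η,x49), (η,x50), (η,x51), (θ,x49), (θ,x50), (θ,x51)}
  {η, ι} × {x49, x50, x51} = {(η,x49), (η,x50), (η,x51), (ι,x49), (ι,x50), (ι,x51)}
  {η, θ, ι} × {x49, x50} = {(η,x49), (η,x50), (θ,x49), (θ,x50), (ι,x49), (ι,x50)}
  {η, θ, ι} × {x49, x51} = {(η,x49), (η,x51), (θ,x49), (θ,x51), (ι,x49), (ι,x51)}
  {η, θ, ι} × {x50, x51} = {(η,x50), (η,x51), (θ,x50), (θ,x51), (ι,x50), (ι,x51)}
  {θ, ι} × {x49, x50, x51} = {(θ,x49), (θ,x50), (θ,x51), (ι,x49), (ι,x50), (ι,x51)}
  {η, θ, ι} × {x49, x50, x51} = {(η,x49), (η,x50), (η,x51), (θ,x49), (θ,x50), (θ,x51), (ι,x49), (ι,x50), (ι,x51)}
These 50 distinct sets form the basis B.
Close under arbitrary unions to get τ_{X×Y}; counting gives |τ_{X×Y}| = 512.


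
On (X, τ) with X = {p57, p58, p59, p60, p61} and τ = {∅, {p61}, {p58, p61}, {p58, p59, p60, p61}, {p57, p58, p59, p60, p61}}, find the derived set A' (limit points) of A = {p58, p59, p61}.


A' = {p57, p58, p59, p60}

For each x ∈ X, list the open sets U ∈ τ with x ∈ U, then check whether U ∩ (A ∖ {x}) ≠ ∅ for every such U.
  x = p57: opens ∋ x are {p57, p58, p59, p60, p61}; each meets A ∖ {p57}, so x IS a limit point.
  x = p58: opens ∋ x are {p58, p61}, {p58, p59, p60, p61}, {p57, p58, p59, p60, p61}; each meets A ∖ {p58}, so x IS a limit point.
  x = p59: opens ∋ x are {p58, p59, p60, p61}, {p57, p58, p59, p60, p61}; each meets A ∖ {p59}, so x IS a limit point.
  x = p60: opens ∋ x are {p58, p59, p60, p61}, {p57, p58, p59, p60, p61}; each meets A ∖ {p60}, so x IS a limit point.
  x = p61: open {p61} ∋ x has {p61} ∩ (A ∖ {p61}) = ∅, so x is NOT a limit point.
Collecting: A' = {p57, p58, p59, p60}.


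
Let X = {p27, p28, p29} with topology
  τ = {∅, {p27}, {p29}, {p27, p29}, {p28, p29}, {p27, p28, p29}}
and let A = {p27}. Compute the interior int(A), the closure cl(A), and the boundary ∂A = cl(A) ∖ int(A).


int(A) = {p27}, cl(A) = {p27}, ∂A = ∅.

Closed sets in (X, τ) are complements of opens:
  closed(X, τ) = {∅, {p27}, {p28}, {p27, p28}, {p28, p29}, {p27, p28, p29}}.
int(A) = ⋃ {U ∈ τ : U ⊆ A}. Opens contained in A: ∅, {p27}.
Taking the union of these: int(A) = {p27}.
cl(A) = ⋂ {C closed : A ⊆ C}. Closed sets containing A: {p27}, {p27, p28}, {p27, p28, p29}.
Intersecting these: cl(A) = {p27}.
∂A = cl(A) ∖ int(A) = {p27} ∖ {p27} = ∅.


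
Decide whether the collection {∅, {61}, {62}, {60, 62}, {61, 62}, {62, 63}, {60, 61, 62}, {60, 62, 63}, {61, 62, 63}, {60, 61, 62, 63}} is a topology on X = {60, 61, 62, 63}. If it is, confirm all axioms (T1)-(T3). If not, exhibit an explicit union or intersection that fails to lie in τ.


τ IS a topology on X.

Axiom (T1): ∅ ∈ τ? Yes; X ∈ τ? Yes.
Axiom (T2/T3): check pairwise unions and intersections of members of τ.
All pairwise intersections and unions checked — each lies in τ. Therefore τ satisfies (T1), (T2), (T3): it IS a topology on X.


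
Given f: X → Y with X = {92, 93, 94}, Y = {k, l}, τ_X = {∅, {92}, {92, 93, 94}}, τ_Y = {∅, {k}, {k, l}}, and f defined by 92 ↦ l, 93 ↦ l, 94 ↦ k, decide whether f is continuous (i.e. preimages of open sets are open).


f is NOT continuous.

Compute f^{-1}(U) for each U ∈ τ_Y:
  U = ∅: f^{-1}(U) = ∅ ∈ τ_X ✓.
  U = {k}: f^{-1}(U) = {94} ∉ τ_X ✗.
  U = {k, l}: f^{-1}(U) = {92, 93, 94} ∈ τ_X ✓.
Found U = {k} with f^{-1}(U) = {94} not in τ_X. Therefore f is NOT continuous.


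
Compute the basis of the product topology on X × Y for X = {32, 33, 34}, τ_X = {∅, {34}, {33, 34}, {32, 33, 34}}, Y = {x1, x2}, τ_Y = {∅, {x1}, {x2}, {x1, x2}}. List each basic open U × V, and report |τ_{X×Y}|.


Basis B = {∅ × ∅, {34} × {x1}, {34} × {x2}, {33, 34} × {x1}, {33, 34} × {x2}, {34} × {x1, x2}, {32, 33, 34} × {x1}, {32, 33, 34} × {x2}, {33, 34} × {x1, x2}, {32, 33, 34} × {x1, x2}}; |τ_{X×Y}| = 16.

Enumerate products U × V with U ∈ τ_X, V ∈ τ_Y (deduplicated):
  ∅ × ∅ = {} (∅)
  {34} × {x1} = {(34,x1)}
  {34} × {x2} = {(34,x2)}
  {33, 34} × {x1} = {(33,x1), (34,x1)}
  {33, 34} × {x2} = {(33,x2), (34,x2)}
  {34} × {x1, x2} = {(34,x1), (34,x2)}
  {32, 33, 34} × {x1} = {(32,x1), (33,x1), (34,x1)}
  {32, 33, 34} × {x2} = {(32,x2), (33,x2), (34,x2)}
  {33, 34} × {x1, x2} = {(33,x1), (33,x2), (34,x1), (34,x2)}
  {32, 33, 34} × {x1, x2} = {(32,x1), (32,x2), (33,x1), (33,x2), (34,x1), (34,x2)}
These 10 distinct sets form the basis B.
Close under arbitrary unions to get τ_{X×Y}; counting gives |τ_{X×Y}| = 16.


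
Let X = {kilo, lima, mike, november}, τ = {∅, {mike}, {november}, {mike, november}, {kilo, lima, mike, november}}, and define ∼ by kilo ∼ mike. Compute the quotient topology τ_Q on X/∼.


X/∼ = {[kilo=mike], [lima], [november]}; |τ_Q| = 3.

Equivalence classes: [kilo=mike], [lima], [november].
Quotient map π: X → X/∼ sends kilo ↦ [kilo=mike], lima ↦ [lima], mike ↦ [kilo=mike], november ↦ [november].
For each subset V ⊆ X/∼, compute π^{-1}(V) ⊆ X and check whether π^{-1}(V) ∈ τ. V is open in τ_Q iff π^{-1}(V) ∈ τ.
  V = {}: π^{-1}(V) = ∅ ∈ τ ✓.
  V = {[kilo=mike]}: π^{-1}(V) = {kilo, mike} ∉ τ ✗.
  V = {[lima]}: π^{-1}(V) = {lima} ∉ τ ✗.
  V = {[kilo=mike], [lima]}: π^{-1}(V) = {kilo, lima, mike} ∉ τ ✗.
  V = {[november]}: π^{-1}(V) = {november} ∈ τ ✓.
  V = {[kilo=mike], [november]}: π^{-1}(V) = {kilo, mike, november} ∉ τ ✗.
  V = {[lima], [november]}: π^{-1}(V) = {lima, november} ∉ τ ✗.
  V = {[kilo=mike], [lima], [november]}: π^{-1}(V) = {kilo, lima, mike, november} ∈ τ ✓.
Open sets in the quotient: τ_Q = {{}, {[november]}, {[kilo=mike], [lima], [november]}} (3 elements).


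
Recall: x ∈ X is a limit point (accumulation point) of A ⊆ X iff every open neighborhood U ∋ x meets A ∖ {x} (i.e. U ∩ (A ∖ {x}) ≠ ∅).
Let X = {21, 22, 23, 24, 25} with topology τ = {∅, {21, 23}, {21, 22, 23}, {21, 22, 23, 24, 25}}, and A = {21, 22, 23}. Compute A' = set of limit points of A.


A' = {21, 22, 23, 24, 25}

For each x ∈ X, list the open sets U ∈ τ with x ∈ U, then check whether U ∩ (A ∖ {x}) ≠ ∅ for every such U.
  x = 21: opens ∋ x are {21, 23}, {21, 22, 23}, {21, 22, 23, 24, 25}; each meets A ∖ {21}, so x IS a limit point.
  x = 22: opens ∋ x are {21, 22, 23}, {21, 22, 23, 24, 25}; each meets A ∖ {22}, so x IS a limit point.
  x = 23: opens ∋ x are {21, 23}, {21, 22, 23}, {21, 22, 23, 24, 25}; each meets A ∖ {23}, so x IS a limit point.
  x = 24: opens ∋ x are {21, 22, 23, 24, 25}; each meets A ∖ {24}, so x IS a limit point.
  x = 25: opens ∋ x are {21, 22, 23, 24, 25}; each meets A ∖ {25}, so x IS a limit point.
Collecting: A' = {21, 22, 23, 24, 25}.


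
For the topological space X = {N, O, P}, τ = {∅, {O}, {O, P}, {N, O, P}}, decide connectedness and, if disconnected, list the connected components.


(X, τ) is connected.

Find clopen sets (U ∈ τ with X ∖ U ∈ τ):
  U = ∅, X ∖ U = {N, O, P} — both open, so U is clopen.
  U = {N, O, P}, X ∖ U = ∅ — both open, so U is clopen.
Only trivial clopens (∅ and X) exist, so (X, τ) is connected.
Compute connected components by grouping points that agree on all clopens:
  component: {N, O, P}


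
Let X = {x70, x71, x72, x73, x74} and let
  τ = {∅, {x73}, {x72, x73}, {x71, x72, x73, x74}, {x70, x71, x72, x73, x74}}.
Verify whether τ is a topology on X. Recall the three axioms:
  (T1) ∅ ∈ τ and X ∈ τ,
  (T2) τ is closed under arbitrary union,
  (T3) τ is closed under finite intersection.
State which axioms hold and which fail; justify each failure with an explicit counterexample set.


τ IS a topology on X.

Axiom (T1): ∅ ∈ τ? Yes; X ∈ τ? Yes.
Axiom (T2/T3): check pairwise unions and intersections of members of τ.
All pairwise intersections and unions checked — each lies in τ. Therefore τ satisfies (T1), (T2), (T3): it IS a topology on X.


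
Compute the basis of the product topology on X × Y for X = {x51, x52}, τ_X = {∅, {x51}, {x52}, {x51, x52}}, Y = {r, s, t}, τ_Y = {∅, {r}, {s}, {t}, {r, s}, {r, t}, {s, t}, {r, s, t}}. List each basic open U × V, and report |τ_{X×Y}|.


Basis B = {∅ × ∅, {x51} × {r}, {x51} × {s}, {x51} × {t}, {x52} × {r}, {x52} × {s}, {x52} × {t}, {x51} × {r, s}, {x51} × {r, t}, {x51, x52} × {r}, {x51} × {s, t}, {x51, x52} × {s}, {x51, x52} × {t}, {x52} × {r, s}, {x52} × {r, t}, {x52} × {s, t}, {x51} × {r, s, t}, {x52} × {r, s, t}, {x51, x52} × {r, s}, {x51, x52} × {r, t}, {x51, x52} × {s, t}, {x51, x52} × {r, s, t}}; |τ_{X×Y}| = 64.

Enumerate products U × V with U ∈ τ_X, V ∈ τ_Y (deduplicated):
  ∅ × ∅ = {} (∅)
  {x51} × {r} = {(x51,r)}
  {x51} × {s} = {(x51,s)}
  {x51} × {t} = {(x51,t)}
  {x52} × {r} = {(x52,r)}
  {x52} × {s} = {(x52,s)}
  {x52} × {t} = {(x52,t)}
  {x51} × {r, s} = {(x51,r), (x51,s)}
  {x51} × {r, t} = {(x51,r), (x51,t)}
  {x51, x52} × {r} = {(x51,r), (x52,r)}
  {x51} × {s, t} = {(x51,s), (x51,t)}
  {x51, x52} × {s} = {(x51,s), (x52,s)}
  {x51, x52} × {t} = {(x51,t), (x52,t)}
  {x52} × {r, s} = {(x52,r), (x52,s)}
  {x52} × {r, t} = {(x52,r), (x52,t)}
  {x52} × {s, t} = {(x52,s), (x52,t)}
  {x51} × {r, s, t} = {(x51,r), (x51,s), (x51,t)}
  {x52} × {r, s, t} = {(x52,r), (x52,s), (x52,t)}
  {x51, x52} × {r, s} = {(x51,r), (x51,s), (x52,r), (x52,s)}
  {x51, x52} × {r, t} = {(x51,r), (x51,t), (x52,r), (x52,t)}
  {x51, x52} × {s, t} = {(x51,s), (x51,t), (x52,s), (x52,t)}
  {x51, x52} × {r, s, t} = {(x51,r), (x51,s), (x51,t), (x52,r), (x52,s), (x52,t)}
These 22 distinct sets form the basis B.
Close under arbitrary unions to get τ_{X×Y}; counting gives |τ_{X×Y}| = 64.


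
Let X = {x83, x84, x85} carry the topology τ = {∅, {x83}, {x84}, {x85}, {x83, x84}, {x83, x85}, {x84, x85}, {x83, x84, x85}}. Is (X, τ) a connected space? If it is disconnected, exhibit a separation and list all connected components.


(X, τ) is disconnected; components = [{x83}, {x84}, {x85}].

Find clopen sets (U ∈ τ with X ∖ U ∈ τ):
  U = ∅, X ∖ U = {x83, x84, x85} — both open, so U is clopen.
  U = {x83}, X ∖ U = {x84, x85} — both open, so U is clopen.
  U = {x84}, X ∖ U = {x83, x85} — both open, so U is clopen.
  U = {x85}, X ∖ U = {x83, x84} — both open, so U is clopen.
  U = {x83, x84}, X ∖ U = {x85} — both open, so U is clopen.
  U = {x83, x85}, X ∖ U = {x84} — both open, so U is clopen.
  U = {x84, x85}, X ∖ U = {x83} — both open, so U is clopen.
  U = {x83, x84, x85}, X ∖ U = ∅ — both open, so U is clopen.
Nontrivial clopen(s) exist: e.g. {x83}. So (X, τ) is disconnected.
Compute connected components by grouping points that agree on all clopens:
  component: {x83}
  component: {x84}
  component: {x85}


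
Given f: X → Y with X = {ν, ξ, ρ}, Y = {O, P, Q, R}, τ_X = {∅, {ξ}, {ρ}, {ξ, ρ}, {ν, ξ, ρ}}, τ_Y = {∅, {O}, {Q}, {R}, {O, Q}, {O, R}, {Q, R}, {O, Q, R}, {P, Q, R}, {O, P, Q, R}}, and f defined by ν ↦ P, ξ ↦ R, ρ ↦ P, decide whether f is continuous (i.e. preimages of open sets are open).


f IS continuous.

Compute f^{-1}(U) for each U ∈ τ_Y:
  U = ∅: f^{-1}(U) = ∅ ∈ τ_X ✓.
  U = {O}: f^{-1}(U) = ∅ ∈ τ_X ✓.
  U = {Q}: f^{-1}(U) = ∅ ∈ τ_X ✓.
  U = {R}: f^{-1}(U) = {ξ} ∈ τ_X ✓.
  U = {O, Q}: f^{-1}(U) = ∅ ∈ τ_X ✓.
  U = {O, R}: f^{-1}(U) = {ξ} ∈ τ_X ✓.
  U = {Q, R}: f^{-1}(U) = {ξ} ∈ τ_X ✓.
  U = {O, Q, R}: f^{-1}(U) = {ξ} ∈ τ_X ✓.
  U = {P, Q, R}: f^{-1}(U) = {ν, ξ, ρ} ∈ τ_X ✓.
  U = {O, P, Q, R}: f^{-1}(U) = {ν, ξ, ρ} ∈ τ_X ✓.
Every preimage lies in τ_X, so f IS continuous.


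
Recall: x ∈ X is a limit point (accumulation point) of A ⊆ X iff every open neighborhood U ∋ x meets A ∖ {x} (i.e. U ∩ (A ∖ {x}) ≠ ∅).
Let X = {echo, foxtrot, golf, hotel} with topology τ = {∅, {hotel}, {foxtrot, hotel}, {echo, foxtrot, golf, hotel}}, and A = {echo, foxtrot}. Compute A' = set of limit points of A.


A' = {echo, golf}

For each x ∈ X, list the open sets U ∈ τ with x ∈ U, then check whether U ∩ (A ∖ {x}) ≠ ∅ for every such U.
  x = echo: opens ∋ x are {echo, foxtrot, golf, hotel}; each meets A ∖ {echo}, so x IS a limit point.
  x = foxtrot: open {foxtrot, hotel} ∋ x has {foxtrot, hotel} ∩ (A ∖ {foxtrot}) = ∅, so x is NOT a limit point.
  x = golf: opens ∋ x are {echo, foxtrot, golf, hotel}; each meets A ∖ {golf}, so x IS a limit point.
  x = hotel: open {hotel} ∋ x has {hotel} ∩ (A ∖ {hotel}) = ∅, so x is NOT a limit point.
Collecting: A' = {echo, golf}.


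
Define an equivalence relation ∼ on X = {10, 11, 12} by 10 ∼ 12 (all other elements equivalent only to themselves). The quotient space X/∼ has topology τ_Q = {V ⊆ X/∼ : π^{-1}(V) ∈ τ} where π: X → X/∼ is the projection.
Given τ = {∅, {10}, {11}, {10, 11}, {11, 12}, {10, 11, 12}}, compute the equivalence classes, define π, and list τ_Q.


X/∼ = {[10=12], [11]}; |τ_Q| = 3.

Equivalence classes: [10=12], [11].
Quotient map π: X → X/∼ sends 10 ↦ [10=12], 11 ↦ [11], 12 ↦ [10=12].
For each subset V ⊆ X/∼, compute π^{-1}(V) ⊆ X and check whether π^{-1}(V) ∈ τ. V is open in τ_Q iff π^{-1}(V) ∈ τ.
  V = {}: π^{-1}(V) = ∅ ∈ τ ✓.
  V = {[10=12]}: π^{-1}(V) = {10, 12} ∉ τ ✗.
  V = {[11]}: π^{-1}(V) = {11} ∈ τ ✓.
  V = {[10=12], [11]}: π^{-1}(V) = {10, 11, 12} ∈ τ ✓.
Open sets in the quotient: τ_Q = {{}, {[11]}, {[10=12], [11]}} (3 elements).


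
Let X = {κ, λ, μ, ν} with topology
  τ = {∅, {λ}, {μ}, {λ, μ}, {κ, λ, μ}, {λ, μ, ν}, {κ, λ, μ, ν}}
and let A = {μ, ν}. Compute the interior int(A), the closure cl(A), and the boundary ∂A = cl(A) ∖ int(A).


int(A) = {μ}, cl(A) = {κ, μ, ν}, ∂A = {κ, ν}.

Closed sets in (X, τ) are complements of opens:
  closed(X, τ) = {∅, {κ}, {ν}, {κ, ν}, {κ, λ, ν}, {κ, μ, ν}, {κ, λ, μ, ν}}.
int(A) = ⋃ {U ∈ τ : U ⊆ A}. Opens contained in A: ∅, {μ}.
Taking the union of these: int(A) = {μ}.
cl(A) = ⋂ {C closed : A ⊆ C}. Closed sets containing A: {κ, μ, ν}, {κ, λ, μ, ν}.
Intersecting these: cl(A) = {κ, μ, ν}.
∂A = cl(A) ∖ int(A) = {κ, μ, ν} ∖ {μ} = {κ, ν}.


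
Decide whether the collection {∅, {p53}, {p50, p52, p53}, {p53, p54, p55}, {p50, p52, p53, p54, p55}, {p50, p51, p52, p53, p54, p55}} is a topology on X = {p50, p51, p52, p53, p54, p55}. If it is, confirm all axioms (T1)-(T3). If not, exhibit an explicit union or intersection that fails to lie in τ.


τ IS a topology on X.

Axiom (T1): ∅ ∈ τ? Yes; X ∈ τ? Yes.
Axiom (T2/T3): check pairwise unions and intersections of members of τ.
All pairwise intersections and unions checked — each lies in τ. Therefore τ satisfies (T1), (T2), (T3): it IS a topology on X.


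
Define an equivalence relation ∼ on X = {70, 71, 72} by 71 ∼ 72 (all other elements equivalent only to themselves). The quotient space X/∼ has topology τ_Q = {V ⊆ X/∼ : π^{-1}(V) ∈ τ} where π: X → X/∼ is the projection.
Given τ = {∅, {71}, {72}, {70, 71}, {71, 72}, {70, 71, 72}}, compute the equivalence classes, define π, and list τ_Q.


X/∼ = {[70], [71=72]}; |τ_Q| = 3.

Equivalence classes: [70], [71=72].
Quotient map π: X → X/∼ sends 70 ↦ [70], 71 ↦ [71=72], 72 ↦ [71=72].
For each subset V ⊆ X/∼, compute π^{-1}(V) ⊆ X and check whether π^{-1}(V) ∈ τ. V is open in τ_Q iff π^{-1}(V) ∈ τ.
  V = {}: π^{-1}(V) = ∅ ∈ τ ✓.
  V = {[70]}: π^{-1}(V) = {70} ∉ τ ✗.
  V = {[71=72]}: π^{-1}(V) = {71, 72} ∈ τ ✓.
  V = {[70], [71=72]}: π^{-1}(V) = {70, 71, 72} ∈ τ ✓.
Open sets in the quotient: τ_Q = {{}, {[71=72]}, {[70], [71=72]}} (3 elements).


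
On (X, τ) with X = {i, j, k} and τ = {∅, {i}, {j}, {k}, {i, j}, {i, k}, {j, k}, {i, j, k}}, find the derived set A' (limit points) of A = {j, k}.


A' = ∅

For each x ∈ X, list the open sets U ∈ τ with x ∈ U, then check whether U ∩ (A ∖ {x}) ≠ ∅ for every such U.
  x = i: open {i} ∋ x has {i} ∩ (A ∖ {i}) = ∅, so x is NOT a limit point.
  x = j: open {j} ∋ x has {j} ∩ (A ∖ {j}) = ∅, so x is NOT a limit point.
  x = k: open {k} ∋ x has {k} ∩ (A ∖ {k}) = ∅, so x is NOT a limit point.
Collecting: A' = ∅.


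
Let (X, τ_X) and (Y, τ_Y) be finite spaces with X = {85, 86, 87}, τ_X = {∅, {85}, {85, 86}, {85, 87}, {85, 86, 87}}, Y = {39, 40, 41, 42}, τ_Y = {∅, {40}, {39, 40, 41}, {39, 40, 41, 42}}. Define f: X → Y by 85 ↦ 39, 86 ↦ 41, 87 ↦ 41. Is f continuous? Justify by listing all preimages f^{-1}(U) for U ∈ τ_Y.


f IS continuous.

Compute f^{-1}(U) for each U ∈ τ_Y:
  U = ∅: f^{-1}(U) = ∅ ∈ τ_X ✓.
  U = {40}: f^{-1}(U) = ∅ ∈ τ_X ✓.
  U = {39, 40, 41}: f^{-1}(U) = {85, 86, 87} ∈ τ_X ✓.
  U = {39, 40, 41, 42}: f^{-1}(U) = {85, 86, 87} ∈ τ_X ✓.
Every preimage lies in τ_X, so f IS continuous.


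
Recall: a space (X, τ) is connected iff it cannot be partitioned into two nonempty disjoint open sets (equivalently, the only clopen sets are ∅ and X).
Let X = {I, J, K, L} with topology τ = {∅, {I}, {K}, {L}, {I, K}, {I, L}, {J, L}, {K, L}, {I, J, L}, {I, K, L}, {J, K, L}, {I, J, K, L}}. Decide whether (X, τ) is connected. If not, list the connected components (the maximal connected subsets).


(X, τ) is disconnected; components = [{I}, {K}, {J, L}].

Find clopen sets (U ∈ τ with X ∖ U ∈ τ):
  U = ∅, X ∖ U = {I, J, K, L} — both open, so U is clopen.
  U = {I}, X ∖ U = {J, K, L} — both open, so U is clopen.
  U = {K}, X ∖ U = {I, J, L} — both open, so U is clopen.
  U = {I, K}, X ∖ U = {J, L} — both open, so U is clopen.
  U = {J, L}, X ∖ U = {I, K} — both open, so U is clopen.
  U = {I, J, L}, X ∖ U = {K} — both open, so U is clopen.
  U = {J, K, L}, X ∖ U = {I} — both open, so U is clopen.
  U = {I, J, K, L}, X ∖ U = ∅ — both open, so U is clopen.
Nontrivial clopen(s) exist: e.g. {J, L}. So (X, τ) is disconnected.
Compute connected components by grouping points that agree on all clopens:
  component: {I}
  component: {K}
  component: {J, L}
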